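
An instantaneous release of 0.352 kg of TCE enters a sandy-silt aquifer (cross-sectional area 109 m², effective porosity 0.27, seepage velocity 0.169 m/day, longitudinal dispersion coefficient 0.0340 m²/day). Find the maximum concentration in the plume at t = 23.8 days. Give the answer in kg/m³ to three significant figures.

The peak of an instantaneous 1D plume sits at x = vt; there the Gaussian factor is 1 and C_max = M/(n_e·A·√(4πDt)), where n_e·A is the pore area the mass is dissolved in.
√(4πDt) = √(4π × 0.0340 × 23.8) = 3.189 m, so C_max = 0.352/(0.27 × 109 × 3.189) = 0.00375 kg/m³.

0.00375 kg/m³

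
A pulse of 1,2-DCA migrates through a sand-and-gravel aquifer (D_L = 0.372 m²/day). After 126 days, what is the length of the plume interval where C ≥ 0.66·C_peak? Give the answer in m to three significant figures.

The plume is Gaussian with σ = √(2Dt) = √(2 × 0.372 × 126) = 9.682 m.
C/C_peak = exp(−Δx²/(2σ²)) = 0.66 ⇒ Δx = σ·√(−2 ln 0.66) = 9.682 × 0.9116 = 8.826 m.
Width = 2Δx = 17.7 m.

17.7 m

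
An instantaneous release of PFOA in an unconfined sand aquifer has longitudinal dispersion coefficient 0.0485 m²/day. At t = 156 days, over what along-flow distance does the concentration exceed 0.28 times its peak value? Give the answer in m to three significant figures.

12.4 m

The plume is Gaussian with σ = √(2Dt) = √(2 × 0.0485 × 156) = 3.890 m.
C/C_peak = exp(−Δx²/(2σ²)) = 0.28 ⇒ Δx = σ·√(−2 ln 0.28) = 3.890 × 1.596 = 6.208 m.
Width = 2Δx = 12.4 m.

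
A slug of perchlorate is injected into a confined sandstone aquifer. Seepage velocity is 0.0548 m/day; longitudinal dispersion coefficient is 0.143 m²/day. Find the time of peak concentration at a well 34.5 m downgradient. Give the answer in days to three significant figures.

584 days

For the 1D instantaneous-source solution, setting ∂C/∂t = 0 at fixed x gives v²t² + 2Dt − x² = 0, so t = (√(D² + v²x²) − D)/v².
√(D² + v²x²) = √(0.143² + 0.0548² × 34.5²) = 1.896; v² = 0.00300304.
t = (1.896 − 0.143)/0.00300304 = 584 days (vs. the pure-advection estimate x/v = 630 d).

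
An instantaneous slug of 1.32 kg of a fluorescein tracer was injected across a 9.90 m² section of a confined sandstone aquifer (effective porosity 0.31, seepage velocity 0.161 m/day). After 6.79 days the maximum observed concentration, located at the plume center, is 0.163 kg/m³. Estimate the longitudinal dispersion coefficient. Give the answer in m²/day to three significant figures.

0.0816 m²/day

At the plume center C_max = M/(n_e·A·√(4πDt)), so D = M²/(4πt·(n_e·A·C_max)²).
n_e·A·C_max = 0.31 × 9.90 × 0.163 = 0.5002 kg/m.
D = 1.32²/(4π × 6.79 × 0.5002²) = 0.0816 m²/day.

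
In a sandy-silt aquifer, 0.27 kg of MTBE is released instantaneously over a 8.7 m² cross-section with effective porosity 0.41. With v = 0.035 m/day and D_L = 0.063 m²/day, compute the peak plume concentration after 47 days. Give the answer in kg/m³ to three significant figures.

The peak of an instantaneous 1D plume sits at x = vt; there the Gaussian factor is 1 and C_max = M/(n_e·A·√(4πDt)), where n_e·A is the pore area the mass is dissolved in.
√(4πDt) = √(4π × 0.063 × 47) = 6.100 m, so C_max = 0.27/(0.41 × 8.7 × 6.100) = 0.0124 kg/m³.

0.0124 kg/m³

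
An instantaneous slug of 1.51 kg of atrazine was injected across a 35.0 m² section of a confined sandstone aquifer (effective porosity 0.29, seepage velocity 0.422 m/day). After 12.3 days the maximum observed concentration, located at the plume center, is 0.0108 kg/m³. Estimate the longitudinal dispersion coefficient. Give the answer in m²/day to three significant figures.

At the plume center C_max = M/(n_e·A·√(4πDt)), so D = M²/(4πt·(n_e·A·C_max)²).
n_e·A·C_max = 0.29 × 35.0 × 0.0108 = 0.1096 kg/m.
D = 1.51²/(4π × 12.3 × 0.1096²) = 1.23 m²/day.

1.23 m²/day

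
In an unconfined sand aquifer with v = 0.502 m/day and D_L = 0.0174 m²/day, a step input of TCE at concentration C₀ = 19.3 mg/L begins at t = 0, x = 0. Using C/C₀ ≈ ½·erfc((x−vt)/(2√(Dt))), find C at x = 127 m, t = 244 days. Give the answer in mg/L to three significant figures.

For a continuous step input, C/C₀ ≈ ½·erfc((x−vt)/(2√(Dt))).
vt = 0.502 × 244 = 122.488 m and 2√(Dt) = 2√(0.0174 × 244) = 4.121 m.
Argument (x−vt)/(2√(Dt)) = (127 − 122.488)/4.121 = 1.095; ½·erfc(1.095) = 0.06074.
C = 19.3 × 0.06074 = 1.17 mg/L.

1.17 mg/L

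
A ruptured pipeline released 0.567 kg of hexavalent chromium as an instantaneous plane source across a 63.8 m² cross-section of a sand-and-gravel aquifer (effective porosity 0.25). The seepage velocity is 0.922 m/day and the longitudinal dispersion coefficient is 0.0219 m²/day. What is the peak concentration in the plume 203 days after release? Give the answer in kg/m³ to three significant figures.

The peak of an instantaneous 1D plume sits at x = vt; there the Gaussian factor is 1 and C_max = M/(n_e·A·√(4πDt)), where n_e·A is the pore area the mass is dissolved in.
√(4πDt) = √(4π × 0.0219 × 203) = 7.474 m, so C_max = 0.567/(0.25 × 63.8 × 7.474) = 0.00476 kg/m³.

0.00476 kg/m³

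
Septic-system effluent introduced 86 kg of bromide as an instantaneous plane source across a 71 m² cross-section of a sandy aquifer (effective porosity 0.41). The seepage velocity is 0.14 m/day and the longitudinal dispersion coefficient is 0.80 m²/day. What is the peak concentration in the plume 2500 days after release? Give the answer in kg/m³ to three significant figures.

0.0186 kg/m³

The peak of an instantaneous 1D plume sits at x = vt; there the Gaussian factor is 1 and C_max = M/(n_e·A·√(4πDt)), where n_e·A is the pore area the mass is dissolved in.
√(4πDt) = √(4π × 0.80 × 2500) = 158.5 m, so C_max = 86/(0.41 × 71 × 158.5) = 0.0186 kg/m³.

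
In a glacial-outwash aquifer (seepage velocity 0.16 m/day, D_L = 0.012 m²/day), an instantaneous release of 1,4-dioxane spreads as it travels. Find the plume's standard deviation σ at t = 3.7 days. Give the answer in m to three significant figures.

0.298 m

Dispersive spreading gives a Gaussian with σ² = 2Dt; advection only shifts the center.
σ = √(2 × 0.012 × 3.7) = 0.298 m.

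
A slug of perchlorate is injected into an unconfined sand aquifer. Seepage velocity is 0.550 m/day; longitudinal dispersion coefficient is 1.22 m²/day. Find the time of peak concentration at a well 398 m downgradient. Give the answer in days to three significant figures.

720 days

For the 1D instantaneous-source solution, setting ∂C/∂t = 0 at fixed x gives v²t² + 2Dt − x² = 0, so t = (√(D² + v²x²) − D)/v².
√(D² + v²x²) = √(1.22² + 0.550² × 398²) = 218.9; v² = 0.3025.
t = (218.9 − 1.22)/0.3025 = 720 days (vs. the pure-advection estimate x/v = 724 d).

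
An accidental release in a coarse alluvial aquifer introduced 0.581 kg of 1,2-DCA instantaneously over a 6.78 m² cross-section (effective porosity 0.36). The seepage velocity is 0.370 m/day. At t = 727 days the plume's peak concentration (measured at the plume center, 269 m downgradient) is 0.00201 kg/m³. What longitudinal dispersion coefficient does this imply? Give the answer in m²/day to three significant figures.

1.54 m²/day

At the plume center C_max = M/(n_e·A·√(4πDt)), so D = M²/(4πt·(n_e·A·C_max)²).
n_e·A·C_max = 0.36 × 6.78 × 0.00201 = 0.004906 kg/m.
D = 0.581²/(4π × 727 × 0.004906²) = 1.54 m²/day.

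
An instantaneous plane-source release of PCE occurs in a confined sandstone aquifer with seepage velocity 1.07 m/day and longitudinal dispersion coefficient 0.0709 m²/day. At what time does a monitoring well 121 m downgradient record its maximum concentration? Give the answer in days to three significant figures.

For the 1D instantaneous-source solution, setting ∂C/∂t = 0 at fixed x gives v²t² + 2Dt − x² = 0, so t = (√(D² + v²x²) − D)/v².
√(D² + v²x²) = √(0.0709² + 1.07² × 121²) = 129.5; v² = 1.1449.
t = (129.5 − 0.0709)/1.1449 = 113 days (vs. the pure-advection estimate x/v = 113 d).

113 days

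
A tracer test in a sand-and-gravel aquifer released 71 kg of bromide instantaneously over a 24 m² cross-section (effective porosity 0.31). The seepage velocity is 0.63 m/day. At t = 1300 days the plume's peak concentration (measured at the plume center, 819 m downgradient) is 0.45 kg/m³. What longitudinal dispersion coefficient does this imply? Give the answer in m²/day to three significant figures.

At the plume center C_max = M/(n_e·A·√(4πDt)), so D = M²/(4πt·(n_e·A·C_max)²).
n_e·A·C_max = 0.31 × 24 × 0.45 = 3.348 kg/m.
D = 71²/(4π × 1300 × 3.348²) = 0.0275 m²/day.

0.0275 m²/day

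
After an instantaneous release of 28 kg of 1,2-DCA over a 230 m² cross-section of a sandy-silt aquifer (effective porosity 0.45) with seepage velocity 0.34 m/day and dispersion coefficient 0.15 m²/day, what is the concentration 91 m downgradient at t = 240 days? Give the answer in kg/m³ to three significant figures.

0.00689 kg/m³

For an instantaneous plane source, C(x,t) = M/(n_e·A·√(4πDt)) · exp(−(x−vt)²/(4Dt)), with n_e·A the pore (flow) area.
Plume center vt = 0.34 × 240 = 81.6 m, so the well at 91 m is 9.4 m downgradient of the peak.
√(4πDt) = 21.27 m, giving peak height M/(n_e·A·√(4πDt)) = 28/(0.45 × 230 × 21.27) = 0.01272 kg/m³.
(x−vt)²/(4Dt) = (9.4)²/(4 × 0.15 × 240) = 0.6136; exp(−0.6136) = 0.5414.
C = 0.01272 × 0.5414 = 0.00689 kg/m³.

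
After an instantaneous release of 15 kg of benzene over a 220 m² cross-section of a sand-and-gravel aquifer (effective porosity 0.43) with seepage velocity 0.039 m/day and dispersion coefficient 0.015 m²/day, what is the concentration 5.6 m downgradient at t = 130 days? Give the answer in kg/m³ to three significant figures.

For an instantaneous plane source, C(x,t) = M/(n_e·A·√(4πDt)) · exp(−(x−vt)²/(4Dt)), with n_e·A the pore (flow) area.
Plume center vt = 0.039 × 130 = 5.07 m, so the well at 5.6 m is 0.53 m downgradient of the peak.
√(4πDt) = 4.950 m, giving peak height M/(n_e·A·√(4πDt)) = 15/(0.43 × 220 × 4.950) = 0.03203 kg/m³.
(x−vt)²/(4Dt) = (0.53)²/(4 × 0.015 × 130) = 0.03601; exp(−0.03601) = 0.9646.
C = 0.03203 × 0.9646 = 0.0309 kg/m³.

0.0309 kg/m³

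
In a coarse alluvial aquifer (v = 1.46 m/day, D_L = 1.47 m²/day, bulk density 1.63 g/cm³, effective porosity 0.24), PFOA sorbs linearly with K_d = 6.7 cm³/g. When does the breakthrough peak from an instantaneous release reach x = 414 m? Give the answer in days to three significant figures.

13200 days

Retardation factor R = 1 + ρ_b·K_d/n = 1 + 1.63 × 6.7/0.24 = 46.50.
Sorption retards both mechanisms: v_R = v/R = 0.03140 m/day, D_R = D/R = 0.03161 m²/day.
Peak time from v_R²t² + 2D_R t − x² = 0: t = (√(D_R² + v_R²x²) − D_R)/v_R².
√(D_R² + v_R²x²) = √(0.03161² + 0.03140² × 414²) = 13.00; v_R² = 0.0009860.
t = (13.00 − 0.03161)/0.0009860 = 13200 days.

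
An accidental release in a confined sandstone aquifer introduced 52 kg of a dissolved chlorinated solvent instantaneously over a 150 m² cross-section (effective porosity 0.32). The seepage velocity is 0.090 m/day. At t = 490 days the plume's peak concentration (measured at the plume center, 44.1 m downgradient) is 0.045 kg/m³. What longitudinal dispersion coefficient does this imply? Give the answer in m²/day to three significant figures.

0.0941 m²/day

At the plume center C_max = M/(n_e·A·√(4πDt)), so D = M²/(4πt·(n_e·A·C_max)²).
n_e·A·C_max = 0.32 × 150 × 0.045 = 2.160 kg/m.
D = 52²/(4π × 490 × 2.160²) = 0.0941 m²/day.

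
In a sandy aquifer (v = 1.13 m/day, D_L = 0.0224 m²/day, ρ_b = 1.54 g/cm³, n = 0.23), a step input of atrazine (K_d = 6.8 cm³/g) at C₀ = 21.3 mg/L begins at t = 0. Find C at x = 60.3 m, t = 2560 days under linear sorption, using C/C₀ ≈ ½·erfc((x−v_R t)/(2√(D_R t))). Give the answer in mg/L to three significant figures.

18.8 mg/L

Retardation factor R = 1 + ρ_b·K_d/n = 1 + 1.54 × 6.8/0.23 = 46.53.
Sorption retards both mechanisms: v_R = v/R = 0.02429 m/day, D_R = D/R = 0.0004814 m²/day.
v_R·t = 0.02429 × 2560 = 62.1824 m; 2√(D_R t) = 2.220 m; argument = (60.3 − 62.1824)/2.220 = -0.8479.
C = C₀ × ½·erfc(-0.8479) = 21.3 × 0.8848 = 18.8 mg/L.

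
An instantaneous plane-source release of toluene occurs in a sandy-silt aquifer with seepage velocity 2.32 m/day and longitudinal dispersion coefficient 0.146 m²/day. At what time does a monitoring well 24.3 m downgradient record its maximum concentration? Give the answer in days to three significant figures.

10.4 days

For the 1D instantaneous-source solution, setting ∂C/∂t = 0 at fixed x gives v²t² + 2Dt − x² = 0, so t = (√(D² + v²x²) − D)/v².
√(D² + v²x²) = √(0.146² + 2.32² × 24.3²) = 56.38; v² = 5.3824.
t = (56.38 − 0.146)/5.3824 = 10.4 days (vs. the pure-advection estimate x/v = 10.5 d).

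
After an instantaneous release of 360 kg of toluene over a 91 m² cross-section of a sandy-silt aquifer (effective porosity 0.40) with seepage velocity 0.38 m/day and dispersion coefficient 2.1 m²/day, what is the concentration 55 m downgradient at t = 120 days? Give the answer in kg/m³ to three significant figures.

For an instantaneous plane source, C(x,t) = M/(n_e·A·√(4πDt)) · exp(−(x−vt)²/(4Dt)), with n_e·A the pore (flow) area.
Plume center vt = 0.38 × 120 = 45.6 m, so the well at 55 m is 9.4 m downgradient of the peak.
√(4πDt) = 56.27 m, giving peak height M/(n_e·A·√(4πDt)) = 360/(0.40 × 91 × 56.27) = 0.1758 kg/m³.
(x−vt)²/(4Dt) = (9.4)²/(4 × 2.1 × 120) = 0.08766; exp(−0.08766) = 0.9161.
C = 0.1758 × 0.9161 = 0.161 kg/m³.

0.161 kg/m³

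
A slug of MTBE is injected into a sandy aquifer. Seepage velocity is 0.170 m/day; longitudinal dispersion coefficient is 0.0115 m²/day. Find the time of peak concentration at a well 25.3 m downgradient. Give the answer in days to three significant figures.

For the 1D instantaneous-source solution, setting ∂C/∂t = 0 at fixed x gives v²t² + 2Dt − x² = 0, so t = (√(D² + v²x²) − D)/v².
√(D² + v²x²) = √(0.0115² + 0.170² × 25.3²) = 4.301; v² = 0.0289.
t = (4.301 − 0.0115)/0.0289 = 148 days (vs. the pure-advection estimate x/v = 149 d).

148 days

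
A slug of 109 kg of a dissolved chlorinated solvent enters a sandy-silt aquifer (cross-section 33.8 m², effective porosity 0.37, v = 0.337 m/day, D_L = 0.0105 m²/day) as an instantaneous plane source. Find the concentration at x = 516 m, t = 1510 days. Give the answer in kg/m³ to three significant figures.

For an instantaneous plane source, C(x,t) = M/(n_e·A·√(4πDt)) · exp(−(x−vt)²/(4Dt)), with n_e·A the pore (flow) area.
Plume center vt = 0.337 × 1510 = 508.87 m, so the well at 516 m is 7.13 m downgradient of the peak.
√(4πDt) = 14.12 m, giving peak height M/(n_e·A·√(4πDt)) = 109/(0.37 × 33.8 × 14.12) = 0.6173 kg/m³.
(x−vt)²/(4Dt) = (7.13)²/(4 × 0.0105 × 1510) = 0.8016; exp(−0.8016) = 0.4486.
C = 0.6173 × 0.4486 = 0.277 kg/m³.

0.277 kg/m³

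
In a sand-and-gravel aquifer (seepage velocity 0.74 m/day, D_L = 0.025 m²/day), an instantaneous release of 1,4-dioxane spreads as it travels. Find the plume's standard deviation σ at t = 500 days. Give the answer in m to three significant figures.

5.00 m

Dispersive spreading gives a Gaussian with σ² = 2Dt; advection only shifts the center.
σ = √(2 × 0.025 × 500) = 5.00 m.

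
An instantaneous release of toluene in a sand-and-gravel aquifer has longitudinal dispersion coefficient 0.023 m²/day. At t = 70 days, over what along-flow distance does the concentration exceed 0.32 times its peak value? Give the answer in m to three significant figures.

5.42 m

The plume is Gaussian with σ = √(2Dt) = √(2 × 0.023 × 70) = 1.794 m.
C/C_peak = exp(−Δx²/(2σ²)) = 0.32 ⇒ Δx = σ·√(−2 ln 0.32) = 1.794 × 1.510 = 2.709 m.
Width = 2Δx = 5.42 m.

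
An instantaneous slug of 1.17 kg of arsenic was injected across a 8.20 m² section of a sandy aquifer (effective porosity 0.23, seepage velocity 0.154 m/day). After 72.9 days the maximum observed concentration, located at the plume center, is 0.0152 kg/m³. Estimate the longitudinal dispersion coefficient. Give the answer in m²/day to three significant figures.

At the plume center C_max = M/(n_e·A·√(4πDt)), so D = M²/(4πt·(n_e·A·C_max)²).
n_e·A·C_max = 0.23 × 8.20 × 0.0152 = 0.02867 kg/m.
D = 1.17²/(4π × 72.9 × 0.02867²) = 1.82 m²/day.

1.82 m²/day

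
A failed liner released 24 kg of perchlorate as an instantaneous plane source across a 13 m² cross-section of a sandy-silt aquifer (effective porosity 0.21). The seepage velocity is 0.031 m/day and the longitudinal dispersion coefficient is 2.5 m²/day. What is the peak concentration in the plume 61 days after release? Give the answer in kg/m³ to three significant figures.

0.201 kg/m³

The peak of an instantaneous 1D plume sits at x = vt; there the Gaussian factor is 1 and C_max = M/(n_e·A·√(4πDt)), where n_e·A is the pore area the mass is dissolved in.
√(4πDt) = √(4π × 2.5 × 61) = 43.78 m, so C_max = 24/(0.21 × 13 × 43.78) = 0.201 kg/m³.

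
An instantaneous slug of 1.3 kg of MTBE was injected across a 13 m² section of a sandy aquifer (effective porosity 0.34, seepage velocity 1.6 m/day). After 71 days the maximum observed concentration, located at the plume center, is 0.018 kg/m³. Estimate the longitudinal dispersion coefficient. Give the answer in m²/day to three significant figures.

At the plume center C_max = M/(n_e·A·√(4πDt)), so D = M²/(4πt·(n_e·A·C_max)²).
n_e·A·C_max = 0.34 × 13 × 0.018 = 0.07956 kg/m.
D = 1.3²/(4π × 71 × 0.07956²) = 0.299 m²/day.

0.299 m²/day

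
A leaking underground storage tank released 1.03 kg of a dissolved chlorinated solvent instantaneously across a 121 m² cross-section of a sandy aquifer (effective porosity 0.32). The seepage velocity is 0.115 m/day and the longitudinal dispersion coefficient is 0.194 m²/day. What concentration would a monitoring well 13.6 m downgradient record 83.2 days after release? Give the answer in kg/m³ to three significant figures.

0.00145 kg/m³

For an instantaneous plane source, C(x,t) = M/(n_e·A·√(4πDt)) · exp(−(x−vt)²/(4Dt)), with n_e·A the pore (flow) area.
Plume center vt = 0.115 × 83.2 = 9.568 m, so the well at 13.6 m is 4.032 m downgradient of the peak.
√(4πDt) = 14.24 m, giving peak height M/(n_e·A·√(4πDt)) = 1.03/(0.32 × 121 × 14.24) = 0.001868 kg/m³.
(x−vt)²/(4Dt) = (4.032)²/(4 × 0.194 × 83.2) = 0.2518; exp(−0.2518) = 0.7774.
C = 0.001868 × 0.7774 = 0.00145 kg/m³.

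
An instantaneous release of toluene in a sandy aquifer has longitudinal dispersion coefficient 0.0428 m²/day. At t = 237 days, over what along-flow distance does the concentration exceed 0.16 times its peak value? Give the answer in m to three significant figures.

The plume is Gaussian with σ = √(2Dt) = √(2 × 0.0428 × 237) = 4.504 m.
C/C_peak = exp(−Δx²/(2σ²)) = 0.16 ⇒ Δx = σ·√(−2 ln 0.16) = 4.504 × 1.914 = 8.621 m.
Width = 2Δx = 17.2 m.

17.2 m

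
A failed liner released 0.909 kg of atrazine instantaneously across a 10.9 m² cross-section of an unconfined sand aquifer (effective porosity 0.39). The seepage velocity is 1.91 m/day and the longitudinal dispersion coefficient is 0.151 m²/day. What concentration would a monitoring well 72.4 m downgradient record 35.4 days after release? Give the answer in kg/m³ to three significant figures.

0.00894 kg/m³

For an instantaneous plane source, C(x,t) = M/(n_e·A·√(4πDt)) · exp(−(x−vt)²/(4Dt)), with n_e·A the pore (flow) area.
Plume center vt = 1.91 × 35.4 = 67.614 m, so the well at 72.4 m is 4.786 m downgradient of the peak.
√(4πDt) = 8.196 m, giving peak height M/(n_e·A·√(4πDt)) = 0.909/(0.39 × 10.9 × 8.196) = 0.02609 kg/m³.
(x−vt)²/(4Dt) = (4.786)²/(4 × 0.151 × 35.4) = 1.071; exp(−1.071) = 0.3427.
C = 0.02609 × 0.3427 = 0.00894 kg/m³.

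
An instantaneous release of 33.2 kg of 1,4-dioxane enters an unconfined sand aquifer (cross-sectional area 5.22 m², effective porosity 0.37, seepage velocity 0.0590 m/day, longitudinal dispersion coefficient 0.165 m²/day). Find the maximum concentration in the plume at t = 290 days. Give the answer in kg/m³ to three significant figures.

The peak of an instantaneous 1D plume sits at x = vt; there the Gaussian factor is 1 and C_max = M/(n_e·A·√(4πDt)), where n_e·A is the pore area the mass is dissolved in.
√(4πDt) = √(4π × 0.165 × 290) = 24.52 m, so C_max = 33.2/(0.37 × 5.22 × 24.52) = 0.701 kg/m³.

0.701 kg/m³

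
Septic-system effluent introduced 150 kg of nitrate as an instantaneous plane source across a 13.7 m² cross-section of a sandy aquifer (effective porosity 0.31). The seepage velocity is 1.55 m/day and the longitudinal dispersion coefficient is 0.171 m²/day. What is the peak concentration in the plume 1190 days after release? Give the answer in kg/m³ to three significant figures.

0.698 kg/m³

The peak of an instantaneous 1D plume sits at x = vt; there the Gaussian factor is 1 and C_max = M/(n_e·A·√(4πDt)), where n_e·A is the pore area the mass is dissolved in.
√(4πDt) = √(4π × 0.171 × 1190) = 50.57 m, so C_max = 150/(0.31 × 13.7 × 50.57) = 0.698 kg/m³.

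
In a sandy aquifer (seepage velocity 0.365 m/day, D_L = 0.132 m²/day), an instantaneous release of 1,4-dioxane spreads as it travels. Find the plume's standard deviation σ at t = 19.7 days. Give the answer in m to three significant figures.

2.28 m

Dispersive spreading gives a Gaussian with σ² = 2Dt; advection only shifts the center.
σ = √(2 × 0.132 × 19.7) = 2.28 m.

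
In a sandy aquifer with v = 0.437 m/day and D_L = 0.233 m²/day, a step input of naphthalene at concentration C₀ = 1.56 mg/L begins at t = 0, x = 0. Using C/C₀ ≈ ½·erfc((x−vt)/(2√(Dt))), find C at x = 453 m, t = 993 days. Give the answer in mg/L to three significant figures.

For a continuous step input, C/C₀ ≈ ½·erfc((x−vt)/(2√(Dt))).
vt = 0.437 × 993 = 433.941 m and 2√(Dt) = 2√(0.233 × 993) = 30.42 m.
Argument (x−vt)/(2√(Dt)) = (453 − 433.941)/30.42 = 0.6265; ½·erfc(0.6265) = 0.1878.
C = 1.56 × 0.1878 = 0.293 mg/L.

0.293 mg/L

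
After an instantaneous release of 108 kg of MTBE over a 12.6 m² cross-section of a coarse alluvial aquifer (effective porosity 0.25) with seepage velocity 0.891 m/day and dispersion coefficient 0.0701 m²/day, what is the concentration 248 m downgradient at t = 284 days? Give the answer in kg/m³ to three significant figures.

1.57 kg/m³

For an instantaneous plane source, C(x,t) = M/(n_e·A·√(4πDt)) · exp(−(x−vt)²/(4Dt)), with n_e·A the pore (flow) area.
Plume center vt = 0.891 × 284 = 253.044 m, so the well at 248 m is 5.044 m upgradient of the peak.
√(4πDt) = 15.82 m, giving peak height M/(n_e·A·√(4πDt)) = 108/(0.25 × 12.6 × 15.82) = 2.167 kg/m³.
(x−vt)²/(4Dt) = (-5.044)²/(4 × 0.0701 × 284) = 0.3195; exp(−0.3195) = 0.7265.
C = 2.167 × 0.7265 = 1.57 kg/m³.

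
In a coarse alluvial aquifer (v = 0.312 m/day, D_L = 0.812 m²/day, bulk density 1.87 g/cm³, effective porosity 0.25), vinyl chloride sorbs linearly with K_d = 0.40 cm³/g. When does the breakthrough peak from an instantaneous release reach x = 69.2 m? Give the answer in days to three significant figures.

853 days

Retardation factor R = 1 + ρ_b·K_d/n = 1 + 1.87 × 0.40/0.25 = 3.992.
Sorption retards both mechanisms: v_R = v/R = 0.07816 m/day, D_R = D/R = 0.2034 m²/day.
Peak time from v_R²t² + 2D_R t − x² = 0: t = (√(D_R² + v_R²x²) − D_R)/v_R².
√(D_R² + v_R²x²) = √(0.2034² + 0.07816² × 69.2²) = 5.412; v_R² = 0.006109.
t = (5.412 − 0.2034)/0.006109 = 853 days.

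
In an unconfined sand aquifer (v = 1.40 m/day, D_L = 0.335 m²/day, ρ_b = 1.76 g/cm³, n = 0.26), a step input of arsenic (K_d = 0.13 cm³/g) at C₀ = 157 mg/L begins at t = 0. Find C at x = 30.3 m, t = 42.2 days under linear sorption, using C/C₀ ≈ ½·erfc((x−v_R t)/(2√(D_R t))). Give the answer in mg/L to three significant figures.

Retardation factor R = 1 + ρ_b·K_d/n = 1 + 1.76 × 0.13/0.26 = 1.880.
Sorption retards both mechanisms: v_R = v/R = 0.7447 m/day, D_R = D/R = 0.1782 m²/day.
v_R·t = 0.7447 × 42.2 = 31.42634 m; 2√(D_R t) = 5.485 m; argument = (30.3 − 31.42634)/5.485 = -0.2053.
C = C₀ × ½·erfc(-0.2053) = 157 × 0.6142 = 96.4 mg/L.

96.4 mg/L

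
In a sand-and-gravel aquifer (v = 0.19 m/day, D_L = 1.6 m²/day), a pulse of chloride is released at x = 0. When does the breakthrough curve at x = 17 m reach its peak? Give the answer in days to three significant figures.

For the 1D instantaneous-source solution, setting ∂C/∂t = 0 at fixed x gives v²t² + 2Dt − x² = 0, so t = (√(D² + v²x²) − D)/v².
√(D² + v²x²) = √(1.6² + 0.19² × 17²) = 3.605; v² = 0.0361.
t = (3.605 − 1.6)/0.0361 = 55.5 days (vs. the pure-advection estimate x/v = 89.5 d).

55.5 days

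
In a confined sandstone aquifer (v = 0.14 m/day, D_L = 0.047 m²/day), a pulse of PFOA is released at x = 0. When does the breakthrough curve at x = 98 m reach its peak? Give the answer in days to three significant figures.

For the 1D instantaneous-source solution, setting ∂C/∂t = 0 at fixed x gives v²t² + 2Dt − x² = 0, so t = (√(D² + v²x²) − D)/v².
√(D² + v²x²) = √(0.047² + 0.14² × 98²) = 13.72; v² = 0.0196.
t = (13.72 − 0.047)/0.0196 = 698 days (vs. the pure-advection estimate x/v = 700 d).

698 days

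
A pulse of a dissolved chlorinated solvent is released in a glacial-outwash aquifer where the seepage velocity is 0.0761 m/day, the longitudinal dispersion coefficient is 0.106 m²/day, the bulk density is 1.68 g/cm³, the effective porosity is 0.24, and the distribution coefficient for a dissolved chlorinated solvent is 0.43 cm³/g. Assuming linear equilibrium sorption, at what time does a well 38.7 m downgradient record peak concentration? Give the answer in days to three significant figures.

1970 days

Retardation factor R = 1 + ρ_b·K_d/n = 1 + 1.68 × 0.43/0.24 = 4.010.
Sorption retards both mechanisms: v_R = v/R = 0.01898 m/day, D_R = D/R = 0.02643 m²/day.
Peak time from v_R²t² + 2D_R t − x² = 0: t = (√(D_R² + v_R²x²) − D_R)/v_R².
√(D_R² + v_R²x²) = √(0.02643² + 0.01898² × 38.7²) = 0.7350; v_R² = 0.0003602.
t = (0.7350 − 0.02643)/0.0003602 = 1970 days.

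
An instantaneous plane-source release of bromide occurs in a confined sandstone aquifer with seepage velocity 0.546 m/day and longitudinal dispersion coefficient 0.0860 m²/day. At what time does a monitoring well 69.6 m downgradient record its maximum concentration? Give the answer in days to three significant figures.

127 days

For the 1D instantaneous-source solution, setting ∂C/∂t = 0 at fixed x gives v²t² + 2Dt − x² = 0, so t = (√(D² + v²x²) − D)/v².
√(D² + v²x²) = √(0.0860² + 0.546² × 69.6²) = 38.00; v² = 0.298116.
t = (38.00 − 0.0860)/0.298116 = 127 days (vs. the pure-advection estimate x/v = 127 d).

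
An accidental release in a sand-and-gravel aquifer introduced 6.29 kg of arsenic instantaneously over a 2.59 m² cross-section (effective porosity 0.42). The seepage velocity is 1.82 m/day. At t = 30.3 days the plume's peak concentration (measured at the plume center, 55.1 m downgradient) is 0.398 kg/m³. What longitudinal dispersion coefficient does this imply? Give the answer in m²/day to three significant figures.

0.554 m²/day

At the plume center C_max = M/(n_e·A·√(4πDt)), so D = M²/(4πt·(n_e·A·C_max)²).
n_e·A·C_max = 0.42 × 2.59 × 0.398 = 0.4329 kg/m.
D = 6.29²/(4π × 30.3 × 0.4329²) = 0.554 m²/day.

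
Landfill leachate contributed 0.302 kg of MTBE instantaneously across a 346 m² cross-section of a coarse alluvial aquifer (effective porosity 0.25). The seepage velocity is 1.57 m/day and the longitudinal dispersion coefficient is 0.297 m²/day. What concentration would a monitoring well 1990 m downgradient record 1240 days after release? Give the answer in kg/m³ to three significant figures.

For an instantaneous plane source, C(x,t) = M/(n_e·A·√(4πDt)) · exp(−(x−vt)²/(4Dt)), with n_e·A the pore (flow) area.
Plume center vt = 1.57 × 1240 = 1946.8 m, so the well at 1990 m is 43.2 m downgradient of the peak.
√(4πDt) = 68.03 m, giving peak height M/(n_e·A·√(4πDt)) = 0.302/(0.25 × 346 × 68.03) = 5.132e-05 kg/m³.
(x−vt)²/(4Dt) = (43.2)²/(4 × 0.297 × 1240) = 1.267; exp(−1.267) = 0.2817.
C = 5.132e-05 × 0.2817 = 1.45e-05 kg/m³.

1.45e-05 kg/m³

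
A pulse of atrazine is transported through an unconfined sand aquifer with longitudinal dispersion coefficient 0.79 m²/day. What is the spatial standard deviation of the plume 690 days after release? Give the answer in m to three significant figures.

33.0 m

Dispersive spreading gives a Gaussian with σ² = 2Dt; advection only shifts the center.
σ = √(2 × 0.79 × 690) = 33.0 m.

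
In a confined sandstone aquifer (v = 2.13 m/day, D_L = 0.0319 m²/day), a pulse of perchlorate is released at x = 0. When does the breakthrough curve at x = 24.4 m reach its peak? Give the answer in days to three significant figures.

11.4 days

For the 1D instantaneous-source solution, setting ∂C/∂t = 0 at fixed x gives v²t² + 2Dt − x² = 0, so t = (√(D² + v²x²) − D)/v².
√(D² + v²x²) = √(0.0319² + 2.13² × 24.4²) = 51.97; v² = 4.5369.
t = (51.97 − 0.0319)/4.5369 = 11.4 days (vs. the pure-advection estimate x/v = 11.5 d).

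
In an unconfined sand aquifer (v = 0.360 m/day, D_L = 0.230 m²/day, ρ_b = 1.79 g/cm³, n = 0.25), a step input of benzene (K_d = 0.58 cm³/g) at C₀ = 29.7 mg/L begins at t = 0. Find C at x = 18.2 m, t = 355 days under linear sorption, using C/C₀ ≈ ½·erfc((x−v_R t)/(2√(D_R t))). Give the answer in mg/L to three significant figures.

26.1 mg/L

Retardation factor R = 1 + ρ_b·K_d/n = 1 + 1.79 × 0.58/0.25 = 5.153.
Sorption retards both mechanisms: v_R = v/R = 0.06986 m/day, D_R = D/R = 0.04463 m²/day.
v_R·t = 0.06986 × 355 = 24.8003 m; 2√(D_R t) = 7.961 m; argument = (18.2 − 24.8003)/7.961 = -0.8291.
C = C₀ × ½·erfc(-0.8291) = 29.7 × 0.8795 = 26.1 mg/L.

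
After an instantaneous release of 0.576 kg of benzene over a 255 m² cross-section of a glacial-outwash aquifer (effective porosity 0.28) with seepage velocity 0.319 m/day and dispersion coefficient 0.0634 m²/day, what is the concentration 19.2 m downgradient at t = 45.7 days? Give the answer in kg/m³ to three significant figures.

For an instantaneous plane source, C(x,t) = M/(n_e·A·√(4πDt)) · exp(−(x−vt)²/(4Dt)), with n_e·A the pore (flow) area.
Plume center vt = 0.319 × 45.7 = 14.5783 m, so the well at 19.2 m is 4.6217 m downgradient of the peak.
√(4πDt) = 6.034 m, giving peak height M/(n_e·A·√(4πDt)) = 0.576/(0.28 × 255 × 6.034) = 0.001337 kg/m³.
(x−vt)²/(4Dt) = (4.6217)²/(4 × 0.0634 × 45.7) = 1.843; exp(−1.843) = 0.1583.
C = 0.001337 × 0.1583 = 0.000212 kg/m³.

0.000212 kg/m³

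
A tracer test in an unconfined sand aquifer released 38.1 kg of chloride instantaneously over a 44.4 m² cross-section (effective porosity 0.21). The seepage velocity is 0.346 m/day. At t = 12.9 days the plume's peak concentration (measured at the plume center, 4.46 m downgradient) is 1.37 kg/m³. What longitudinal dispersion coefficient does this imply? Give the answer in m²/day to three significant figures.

At the plume center C_max = M/(n_e·A·√(4πDt)), so D = M²/(4πt·(n_e·A·C_max)²).
n_e·A·C_max = 0.21 × 44.4 × 1.37 = 12.77 kg/m.
D = 38.1²/(4π × 12.9 × 12.77²) = 0.0549 m²/day.

0.0549 m²/day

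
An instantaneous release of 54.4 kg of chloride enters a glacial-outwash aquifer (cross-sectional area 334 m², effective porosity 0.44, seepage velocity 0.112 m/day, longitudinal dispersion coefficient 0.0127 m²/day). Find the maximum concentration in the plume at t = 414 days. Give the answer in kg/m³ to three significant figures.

0.0455 kg/m³

The peak of an instantaneous 1D plume sits at x = vt; there the Gaussian factor is 1 and C_max = M/(n_e·A·√(4πDt)), where n_e·A is the pore area the mass is dissolved in.
√(4πDt) = √(4π × 0.0127 × 414) = 8.128 m, so C_max = 54.4/(0.44 × 334 × 8.128) = 0.0455 kg/m³.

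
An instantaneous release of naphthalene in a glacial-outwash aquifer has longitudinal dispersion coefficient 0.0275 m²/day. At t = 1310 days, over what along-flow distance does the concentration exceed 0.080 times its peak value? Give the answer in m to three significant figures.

The plume is Gaussian with σ = √(2Dt) = √(2 × 0.0275 × 1310) = 8.488 m.
C/C_peak = exp(−Δx²/(2σ²)) = 0.080 ⇒ Δx = σ·√(−2 ln 0.080) = 8.488 × 2.248 = 19.08 m.
Width = 2Δx = 38.2 m.

38.2 m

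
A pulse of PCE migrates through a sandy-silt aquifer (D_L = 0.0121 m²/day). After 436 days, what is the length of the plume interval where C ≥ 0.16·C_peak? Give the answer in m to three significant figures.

12.4 m

The plume is Gaussian with σ = √(2Dt) = √(2 × 0.0121 × 436) = 3.248 m.
C/C_peak = exp(−Δx²/(2σ²)) = 0.16 ⇒ Δx = σ·√(−2 ln 0.16) = 3.248 × 1.914 = 6.217 m.
Width = 2Δx = 12.4 m.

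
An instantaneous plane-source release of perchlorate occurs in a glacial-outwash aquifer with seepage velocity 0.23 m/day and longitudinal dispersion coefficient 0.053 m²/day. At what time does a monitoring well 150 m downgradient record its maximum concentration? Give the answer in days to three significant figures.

651 days

For the 1D instantaneous-source solution, setting ∂C/∂t = 0 at fixed x gives v²t² + 2Dt − x² = 0, so t = (√(D² + v²x²) − D)/v².
√(D² + v²x²) = √(0.053² + 0.23² × 150²) = 34.50; v² = 0.0529.
t = (34.50 − 0.053)/0.0529 = 651 days (vs. the pure-advection estimate x/v = 652 d).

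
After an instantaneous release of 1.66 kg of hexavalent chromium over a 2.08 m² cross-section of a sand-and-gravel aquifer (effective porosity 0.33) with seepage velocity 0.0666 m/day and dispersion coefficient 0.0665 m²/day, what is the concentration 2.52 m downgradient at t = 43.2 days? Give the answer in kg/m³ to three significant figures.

For an instantaneous plane source, C(x,t) = M/(n_e·A·√(4πDt)) · exp(−(x−vt)²/(4Dt)), with n_e·A the pore (flow) area.
Plume center vt = 0.0666 × 43.2 = 2.87712 m, so the well at 2.52 m is 0.35712 m upgradient of the peak.
√(4πDt) = 6.008 m, giving peak height M/(n_e·A·√(4πDt)) = 1.66/(0.33 × 2.08 × 6.008) = 0.4025 kg/m³.
(x−vt)²/(4Dt) = (-0.35712)²/(4 × 0.0665 × 43.2) = 0.01110; exp(−0.01110) = 0.9890.
C = 0.4025 × 0.9890 = 0.398 kg/m³.

0.398 kg/m³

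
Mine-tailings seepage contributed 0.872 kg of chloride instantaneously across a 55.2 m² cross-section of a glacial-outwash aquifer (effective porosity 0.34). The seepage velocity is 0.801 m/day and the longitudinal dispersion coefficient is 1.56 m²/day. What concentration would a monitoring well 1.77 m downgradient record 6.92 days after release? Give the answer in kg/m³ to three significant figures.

For an instantaneous plane source, C(x,t) = M/(n_e·A·√(4πDt)) · exp(−(x−vt)²/(4Dt)), with n_e·A the pore (flow) area.
Plume center vt = 0.801 × 6.92 = 5.54292 m, so the well at 1.77 m is 3.77292 m upgradient of the peak.
√(4πDt) = 11.65 m, giving peak height M/(n_e·A·√(4πDt)) = 0.872/(0.34 × 55.2 × 11.65) = 0.003988 kg/m³.
(x−vt)²/(4Dt) = (-3.77292)²/(4 × 1.56 × 6.92) = 0.3297; exp(−0.3297) = 0.7191.
C = 0.003988 × 0.7191 = 0.00287 kg/m³.

0.00287 kg/m³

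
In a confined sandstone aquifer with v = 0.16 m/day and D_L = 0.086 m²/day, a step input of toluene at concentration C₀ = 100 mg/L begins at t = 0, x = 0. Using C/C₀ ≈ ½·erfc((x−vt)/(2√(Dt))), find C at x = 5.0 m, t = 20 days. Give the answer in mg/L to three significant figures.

16.6 mg/L

For a continuous step input, C/C₀ ≈ ½·erfc((x−vt)/(2√(Dt))).
vt = 0.16 × 20 = 3.2 m and 2√(Dt) = 2√(0.086 × 20) = 2.623 m.
Argument (x−vt)/(2√(Dt)) = (5.0 − 3.2)/2.623 = 0.6862; ½·erfc(0.6862) = 0.1659.
C = 100 × 0.1659 = 16.6 mg/L.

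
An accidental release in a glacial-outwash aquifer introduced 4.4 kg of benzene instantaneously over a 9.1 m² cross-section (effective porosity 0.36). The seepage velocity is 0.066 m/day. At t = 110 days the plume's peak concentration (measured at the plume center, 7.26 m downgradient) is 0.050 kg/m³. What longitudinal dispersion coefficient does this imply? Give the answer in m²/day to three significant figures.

At the plume center C_max = M/(n_e·A·√(4πDt)), so D = M²/(4πt·(n_e·A·C_max)²).
n_e·A·C_max = 0.36 × 9.1 × 0.050 = 0.1638 kg/m.
D = 4.4²/(4π × 110 × 0.1638²) = 0.522 m²/day.

0.522 m²/day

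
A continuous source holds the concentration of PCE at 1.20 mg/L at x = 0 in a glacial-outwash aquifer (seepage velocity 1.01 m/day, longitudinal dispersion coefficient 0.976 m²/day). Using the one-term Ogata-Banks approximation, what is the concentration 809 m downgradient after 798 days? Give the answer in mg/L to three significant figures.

0.563 mg/L

For a continuous step input, C/C₀ ≈ ½·erfc((x−vt)/(2√(Dt))).
vt = 1.01 × 798 = 805.98 m and 2√(Dt) = 2√(0.976 × 798) = 55.82 m.
Argument (x−vt)/(2√(Dt)) = (809 − 805.98)/55.82 = 0.05410; ½·erfc(0.05410) = 0.4695.
C = 1.20 × 0.4695 = 0.563 mg/L.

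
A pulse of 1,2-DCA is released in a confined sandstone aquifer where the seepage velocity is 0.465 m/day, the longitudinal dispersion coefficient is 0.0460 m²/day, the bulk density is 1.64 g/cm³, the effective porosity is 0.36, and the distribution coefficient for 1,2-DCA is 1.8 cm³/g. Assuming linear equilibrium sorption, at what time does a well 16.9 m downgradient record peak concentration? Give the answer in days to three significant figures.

Retardation factor R = 1 + ρ_b·K_d/n = 1 + 1.64 × 1.8/0.36 = 9.200.
Sorption retards both mechanisms: v_R = v/R = 0.05054 m/day, D_R = D/R = 0.005000 m²/day.
Peak time from v_R²t² + 2D_R t − x² = 0: t = (√(D_R² + v_R²x²) − D_R)/v_R².
√(D_R² + v_R²x²) = √(0.005000² + 0.05054² × 16.9²) = 0.8541; v_R² = 0.002554.
t = (0.8541 − 0.005000)/0.002554 = 332 days.

332 days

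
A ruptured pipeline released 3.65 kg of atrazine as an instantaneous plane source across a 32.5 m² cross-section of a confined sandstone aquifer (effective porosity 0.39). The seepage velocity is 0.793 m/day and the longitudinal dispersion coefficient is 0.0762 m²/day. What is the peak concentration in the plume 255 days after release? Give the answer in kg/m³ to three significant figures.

0.0184 kg/m³

The peak of an instantaneous 1D plume sits at x = vt; there the Gaussian factor is 1 and C_max = M/(n_e·A·√(4πDt)), where n_e·A is the pore area the mass is dissolved in.
√(4πDt) = √(4π × 0.0762 × 255) = 15.63 m, so C_max = 3.65/(0.39 × 32.5 × 15.63) = 0.0184 kg/m³.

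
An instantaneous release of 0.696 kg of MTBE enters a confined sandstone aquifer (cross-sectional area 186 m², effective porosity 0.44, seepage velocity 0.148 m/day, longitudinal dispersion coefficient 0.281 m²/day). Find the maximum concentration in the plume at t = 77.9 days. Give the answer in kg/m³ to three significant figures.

The peak of an instantaneous 1D plume sits at x = vt; there the Gaussian factor is 1 and C_max = M/(n_e·A·√(4πDt)), where n_e·A is the pore area the mass is dissolved in.
√(4πDt) = √(4π × 0.281 × 77.9) = 16.59 m, so C_max = 0.696/(0.44 × 186 × 16.59) = 0.000513 kg/m³.

0.000513 kg/m³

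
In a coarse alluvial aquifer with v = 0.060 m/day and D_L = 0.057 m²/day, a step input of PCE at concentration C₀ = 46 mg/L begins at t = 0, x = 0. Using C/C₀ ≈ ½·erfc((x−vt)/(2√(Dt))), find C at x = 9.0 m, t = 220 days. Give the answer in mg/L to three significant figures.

For a continuous step input, C/C₀ ≈ ½·erfc((x−vt)/(2√(Dt))).
vt = 0.060 × 220 = 13.2 m and 2√(Dt) = 2√(0.057 × 220) = 7.082 m.
Argument (x−vt)/(2√(Dt)) = (9.0 − 13.2)/7.082 = -0.5931; ½·erfc(-0.5931) = 0.7992.
C = 46 × 0.7992 = 36.8 mg/L.

36.8 mg/L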